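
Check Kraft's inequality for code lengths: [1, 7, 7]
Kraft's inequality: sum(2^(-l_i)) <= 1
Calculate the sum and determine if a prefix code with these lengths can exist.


Sum = 2^(-1) + 2^(-7) + 2^(-7)
    = 0.5 + 0.0078125 + 0.0078125
    = 66/128 = 0.515625
Since 0.515625 <= 1, Kraft's inequality IS satisfied.
A prefix code with these lengths CAN exist.

Kraft sum = 0.515625. Satisfied.


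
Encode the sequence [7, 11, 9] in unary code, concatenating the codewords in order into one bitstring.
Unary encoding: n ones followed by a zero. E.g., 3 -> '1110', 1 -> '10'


Encode each number as n ones followed by a terminating 0:
  7 -> 11111110 (8 bits)
  11 -> 111111111110 (12 bits)
  9 -> 1111111110 (10 bits)
Total length = 8 + 12 + 10 = 30 bits.

Unary([7, 11, 9]) = 111111101111111111101111111110 (30 bits)


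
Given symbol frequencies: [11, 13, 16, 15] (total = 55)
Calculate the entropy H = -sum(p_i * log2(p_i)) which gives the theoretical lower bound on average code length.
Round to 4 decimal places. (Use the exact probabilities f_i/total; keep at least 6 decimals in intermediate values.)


Per-symbol terms -p_i * log2(p_i) with p_i = f_i/55:
  p = 11/55 = 0.200000: log2(p) = -2.321928, -p*log2(p) = 0.464386
  p = 13/55 = 0.236364: log2(p) = -2.080920, -p*log2(p) = 0.491854
  p = 16/55 = 0.290909: log2(p) = -1.781360, -p*log2(p) = 0.518214
  p = 15/55 = 0.272727: log2(p) = -1.874469, -p*log2(p) = 0.511219
H = 0.464386 + 0.491854 + 0.518214 + 0.511219 = 1.985673

H = 1.9857 bits/symbol


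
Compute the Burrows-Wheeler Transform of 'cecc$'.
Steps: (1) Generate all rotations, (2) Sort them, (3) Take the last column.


Rotations (sorted):
  0: $cecc -> last char: c
  1: c$cec -> last char: c
  2: cc$ce -> last char: e
  3: cecc$ -> last char: $
  4: ecc$c -> last char: c


BWT = cce$c


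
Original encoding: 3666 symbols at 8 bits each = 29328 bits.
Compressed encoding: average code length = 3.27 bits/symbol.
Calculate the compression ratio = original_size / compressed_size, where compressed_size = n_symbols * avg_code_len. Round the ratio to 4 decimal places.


original_size = n_symbols * orig_bits = 3666 * 8 = 29328 bits
compressed_size = n_symbols * avg_code_len = 3666 * 3.27 = 11987.82 bits
ratio = original_size / compressed_size = 29328 / 11987.82 = 2.4465

Compression ratio = 2.4465


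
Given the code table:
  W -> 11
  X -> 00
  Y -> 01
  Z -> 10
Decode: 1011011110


Decoding:
10 -> Z
11 -> W
01 -> Y
11 -> W
10 -> Z


Result: ZWYWZ


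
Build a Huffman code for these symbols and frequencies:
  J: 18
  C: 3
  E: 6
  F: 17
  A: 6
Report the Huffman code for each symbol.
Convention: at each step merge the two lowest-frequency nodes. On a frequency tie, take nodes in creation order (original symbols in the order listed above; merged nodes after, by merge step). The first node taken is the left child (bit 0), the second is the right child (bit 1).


Huffman tree construction:
Step 1: Merge C(3) + E(6) = 9
Step 2: Merge A(6) + (C+E)(9) = 15
Step 3: Merge (A+(C+E))(15) + F(17) = 32
Step 4: Merge J(18) + ((A+(C+E))+F)(32) = 50
Read each symbol's code off the tree from the root (left child = 0, right child = 1).

Codes:
  J: 0 (length 1)
  C: 1010 (length 4)
  E: 1011 (length 4)
  F: 11 (length 2)
  A: 100 (length 3)
Average code length: 106/50 = 2.1200 bits/symbol


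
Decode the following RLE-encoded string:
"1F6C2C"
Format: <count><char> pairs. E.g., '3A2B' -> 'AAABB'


Expanding each <count><char> pair:
  1F -> 'F'
  6C -> 'CCCCCC'
  2C -> 'CC'

Decoded = FCCCCCCCC


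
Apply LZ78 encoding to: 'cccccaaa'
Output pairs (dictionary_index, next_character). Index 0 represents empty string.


LZ78 encoding steps:
Dictionary: {0: ''}
Step 1: w='' (idx 0), next='c' -> output (0, 'c'), add 'c' as idx 1
Step 2: w='c' (idx 1), next='c' -> output (1, 'c'), add 'cc' as idx 2
Step 3: w='cc' (idx 2), next='a' -> output (2, 'a'), add 'cca' as idx 3
Step 4: w='' (idx 0), next='a' -> output (0, 'a'), add 'a' as idx 4
Step 5: w='a' (idx 4), end of input -> output (4, '')


Encoded: [(0, 'c'), (1, 'c'), (2, 'a'), (0, 'a'), (4, '')]


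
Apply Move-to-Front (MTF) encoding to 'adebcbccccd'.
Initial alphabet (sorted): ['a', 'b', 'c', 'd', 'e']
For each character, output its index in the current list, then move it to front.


MTF encoding:
'a': index 0 in ['a', 'b', 'c', 'd', 'e'] -> ['a', 'b', 'c', 'd', 'e']
'd': index 3 in ['a', 'b', 'c', 'd', 'e'] -> ['d', 'a', 'b', 'c', 'e']
'e': index 4 in ['d', 'a', 'b', 'c', 'e'] -> ['e', 'd', 'a', 'b', 'c']
'b': index 3 in ['e', 'd', 'a', 'b', 'c'] -> ['b', 'e', 'd', 'a', 'c']
'c': index 4 in ['b', 'e', 'd', 'a', 'c'] -> ['c', 'b', 'e', 'd', 'a']
'b': index 1 in ['c', 'b', 'e', 'd', 'a'] -> ['b', 'c', 'e', 'd', 'a']
'c': index 1 in ['b', 'c', 'e', 'd', 'a'] -> ['c', 'b', 'e', 'd', 'a']
'c': index 0 in ['c', 'b', 'e', 'd', 'a'] -> ['c', 'b', 'e', 'd', 'a']
'c': index 0 in ['c', 'b', 'e', 'd', 'a'] -> ['c', 'b', 'e', 'd', 'a']
'c': index 0 in ['c', 'b', 'e', 'd', 'a'] -> ['c', 'b', 'e', 'd', 'a']
'd': index 3 in ['c', 'b', 'e', 'd', 'a'] -> ['d', 'c', 'b', 'e', 'a']


Output: [0, 3, 4, 3, 4, 1, 1, 0, 0, 0, 3]


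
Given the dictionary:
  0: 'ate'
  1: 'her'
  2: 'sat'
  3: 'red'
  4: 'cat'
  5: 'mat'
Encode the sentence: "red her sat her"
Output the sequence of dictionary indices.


Look up each word in the dictionary:
  'red' -> 3
  'her' -> 1
  'sat' -> 2
  'her' -> 1

Encoded: [3, 1, 2, 1]


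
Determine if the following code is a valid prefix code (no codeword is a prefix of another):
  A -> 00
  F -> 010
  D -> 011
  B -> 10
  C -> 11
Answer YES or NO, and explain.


Checking each pair (does one codeword prefix another?):
  A='00' vs F='010': no prefix
  A='00' vs D='011': no prefix
  A='00' vs B='10': no prefix
  A='00' vs C='11': no prefix
  F='010' vs A='00': no prefix
  F='010' vs D='011': no prefix
  F='010' vs B='10': no prefix
  F='010' vs C='11': no prefix
  D='011' vs A='00': no prefix
  D='011' vs F='010': no prefix
  D='011' vs B='10': no prefix
  D='011' vs C='11': no prefix
  B='10' vs A='00': no prefix
  B='10' vs F='010': no prefix
  B='10' vs D='011': no prefix
  B='10' vs C='11': no prefix
  C='11' vs A='00': no prefix
  C='11' vs F='010': no prefix
  C='11' vs D='011': no prefix
  C='11' vs B='10': no prefix
No violation found over all pairs.

YES -- this is a valid prefix code. No codeword is a prefix of any other codeword.


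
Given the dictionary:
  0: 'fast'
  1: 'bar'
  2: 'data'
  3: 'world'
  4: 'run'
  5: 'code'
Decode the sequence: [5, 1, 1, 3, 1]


Look up each index in the dictionary:
  5 -> 'code'
  1 -> 'bar'
  1 -> 'bar'
  3 -> 'world'
  1 -> 'bar'

Decoded: "code bar bar world bar"


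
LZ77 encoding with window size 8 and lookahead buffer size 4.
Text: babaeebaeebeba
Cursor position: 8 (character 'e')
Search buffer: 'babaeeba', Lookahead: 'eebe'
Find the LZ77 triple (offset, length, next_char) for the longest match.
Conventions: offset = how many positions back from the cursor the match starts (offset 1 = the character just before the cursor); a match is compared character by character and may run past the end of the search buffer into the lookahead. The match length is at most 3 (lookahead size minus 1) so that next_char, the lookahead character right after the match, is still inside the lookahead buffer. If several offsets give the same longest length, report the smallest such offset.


Try each offset into the search buffer:
  offset=1 (pos 7, char 'a'): match length 0
  offset=2 (pos 6, char 'b'): match length 0
  offset=3 (pos 5, char 'e'): match length 1
  offset=4 (pos 4, char 'e'): match length 3
  offset=5 (pos 3, char 'a'): match length 0
  offset=6 (pos 2, char 'b'): match length 0
  offset=7 (pos 1, char 'a'): match length 0
  offset=8 (pos 0, char 'b'): match length 0
Longest match has length 3 at offset 4.
next_char = character at position 8 + 3 = 11 -> 'e'

Best match: offset=4, length=3 (matching 'eeb' starting at position 4)
LZ77 triple: (4, 3, 'e')


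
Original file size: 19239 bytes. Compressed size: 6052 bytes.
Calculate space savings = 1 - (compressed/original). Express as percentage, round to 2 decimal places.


ratio = compressed/original = 6052/19239 = 0.314569
savings = 1 - ratio = 1 - 0.314569 = 0.685431
as a percentage: 0.685431 * 100 = 68.54%

Space savings = 1 - 6052/19239 = 68.54%


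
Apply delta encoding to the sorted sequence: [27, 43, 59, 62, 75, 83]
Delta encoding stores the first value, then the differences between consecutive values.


First value: 27
Deltas:
  43 - 27 = 16
  59 - 43 = 16
  62 - 59 = 3
  75 - 62 = 13
  83 - 75 = 8


Delta encoded: [27, 16, 16, 3, 13, 8]


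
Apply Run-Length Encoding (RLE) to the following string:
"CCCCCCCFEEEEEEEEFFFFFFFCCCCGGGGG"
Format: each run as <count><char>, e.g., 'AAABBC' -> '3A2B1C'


Scanning runs left to right:
  i=0: run of 'C' x 7 -> '7C'
  i=7: run of 'F' x 1 -> '1F'
  i=8: run of 'E' x 8 -> '8E'
  i=16: run of 'F' x 7 -> '7F'
  i=23: run of 'C' x 4 -> '4C'
  i=27: run of 'G' x 5 -> '5G'

RLE = 7C1F8E7F4C5G


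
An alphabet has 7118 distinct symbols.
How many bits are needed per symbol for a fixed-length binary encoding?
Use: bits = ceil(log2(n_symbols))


log2(7118) = 12.7973
Bracket: 2^12 = 4096 < 7118 <= 2^13 = 8192
So ceil(log2(7118)) = 13

bits = ceil(log2(7118)) = ceil(12.7973) = 13 bits


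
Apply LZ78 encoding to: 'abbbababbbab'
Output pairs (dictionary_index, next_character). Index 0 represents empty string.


LZ78 encoding steps:
Dictionary: {0: ''}
Step 1: w='' (idx 0), next='a' -> output (0, 'a'), add 'a' as idx 1
Step 2: w='' (idx 0), next='b' -> output (0, 'b'), add 'b' as idx 2
Step 3: w='b' (idx 2), next='b' -> output (2, 'b'), add 'bb' as idx 3
Step 4: w='a' (idx 1), next='b' -> output (1, 'b'), add 'ab' as idx 4
Step 5: w='ab' (idx 4), next='b' -> output (4, 'b'), add 'abb' as idx 5
Step 6: w='b' (idx 2), next='a' -> output (2, 'a'), add 'ba' as idx 6
Step 7: w='b' (idx 2), end of input -> output (2, '')


Encoded: [(0, 'a'), (0, 'b'), (2, 'b'), (1, 'b'), (4, 'b'), (2, 'a'), (2, '')]


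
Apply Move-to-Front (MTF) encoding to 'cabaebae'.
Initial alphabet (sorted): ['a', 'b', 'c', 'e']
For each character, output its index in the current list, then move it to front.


MTF encoding:
'c': index 2 in ['a', 'b', 'c', 'e'] -> ['c', 'a', 'b', 'e']
'a': index 1 in ['c', 'a', 'b', 'e'] -> ['a', 'c', 'b', 'e']
'b': index 2 in ['a', 'c', 'b', 'e'] -> ['b', 'a', 'c', 'e']
'a': index 1 in ['b', 'a', 'c', 'e'] -> ['a', 'b', 'c', 'e']
'e': index 3 in ['a', 'b', 'c', 'e'] -> ['e', 'a', 'b', 'c']
'b': index 2 in ['e', 'a', 'b', 'c'] -> ['b', 'e', 'a', 'c']
'a': index 2 in ['b', 'e', 'a', 'c'] -> ['a', 'b', 'e', 'c']
'e': index 2 in ['a', 'b', 'e', 'c'] -> ['e', 'a', 'b', 'c']


Output: [2, 1, 2, 1, 3, 2, 2, 2]


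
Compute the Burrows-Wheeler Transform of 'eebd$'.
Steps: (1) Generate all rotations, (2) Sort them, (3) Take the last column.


Rotations (sorted):
  0: $eebd -> last char: d
  1: bd$ee -> last char: e
  2: d$eeb -> last char: b
  3: ebd$e -> last char: e
  4: eebd$ -> last char: $


BWT = debe$


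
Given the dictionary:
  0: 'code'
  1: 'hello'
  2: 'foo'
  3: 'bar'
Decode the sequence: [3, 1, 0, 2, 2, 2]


Look up each index in the dictionary:
  3 -> 'bar'
  1 -> 'hello'
  0 -> 'code'
  2 -> 'foo'
  2 -> 'foo'
  2 -> 'foo'

Decoded: "bar hello code foo foo foo"


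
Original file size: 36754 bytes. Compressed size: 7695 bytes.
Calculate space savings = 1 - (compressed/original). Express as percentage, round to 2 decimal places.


ratio = compressed/original = 7695/36754 = 0.209365
savings = 1 - ratio = 1 - 0.209365 = 0.790635
as a percentage: 0.790635 * 100 = 79.06%

Space savings = 1 - 7695/36754 = 79.06%


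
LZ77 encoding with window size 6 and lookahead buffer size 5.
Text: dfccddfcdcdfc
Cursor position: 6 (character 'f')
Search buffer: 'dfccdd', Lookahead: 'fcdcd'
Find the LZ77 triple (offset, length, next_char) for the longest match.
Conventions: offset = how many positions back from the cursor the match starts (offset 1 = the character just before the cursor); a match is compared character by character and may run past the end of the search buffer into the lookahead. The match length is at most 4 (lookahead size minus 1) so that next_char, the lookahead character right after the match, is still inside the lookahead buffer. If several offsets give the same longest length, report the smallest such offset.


Try each offset into the search buffer:
  offset=1 (pos 5, char 'd'): match length 0
  offset=2 (pos 4, char 'd'): match length 0
  offset=3 (pos 3, char 'c'): match length 0
  offset=4 (pos 2, char 'c'): match length 0
  offset=5 (pos 1, char 'f'): match length 2
  offset=6 (pos 0, char 'd'): match length 0
Longest match has length 2 at offset 5.
next_char = character at position 6 + 2 = 8 -> 'd'

Best match: offset=5, length=2 (matching 'fc' starting at position 1)
LZ77 triple: (5, 2, 'd')


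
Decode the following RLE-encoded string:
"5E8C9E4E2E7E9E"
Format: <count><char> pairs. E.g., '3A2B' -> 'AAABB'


Expanding each <count><char> pair:
  5E -> 'EEEEE'
  8C -> 'CCCCCCCC'
  9E -> 'EEEEEEEEE'
  4E -> 'EEEE'
  2E -> 'EE'
  7E -> 'EEEEEEE'
  9E -> 'EEEEEEEEE'

Decoded = EEEEECCCCCCCCEEEEEEEEEEEEEEEEEEEEEEEEEEEEEEE


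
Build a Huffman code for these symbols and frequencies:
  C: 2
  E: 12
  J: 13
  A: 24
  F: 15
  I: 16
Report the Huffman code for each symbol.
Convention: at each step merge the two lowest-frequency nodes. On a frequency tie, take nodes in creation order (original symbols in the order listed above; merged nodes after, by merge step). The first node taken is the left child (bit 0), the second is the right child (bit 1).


Huffman tree construction:
Step 1: Merge C(2) + E(12) = 14
Step 2: Merge J(13) + (C+E)(14) = 27
Step 3: Merge F(15) + I(16) = 31
Step 4: Merge A(24) + (J+(C+E))(27) = 51
Step 5: Merge (F+I)(31) + (A+(J+(C+E)))(51) = 82
Read each symbol's code off the tree from the root (left child = 0, right child = 1).

Codes:
  C: 1110 (length 4)
  E: 1111 (length 4)
  J: 110 (length 3)
  A: 10 (length 2)
  F: 00 (length 2)
  I: 01 (length 2)
Average code length: 205/82 = 2.5000 bits/symbol


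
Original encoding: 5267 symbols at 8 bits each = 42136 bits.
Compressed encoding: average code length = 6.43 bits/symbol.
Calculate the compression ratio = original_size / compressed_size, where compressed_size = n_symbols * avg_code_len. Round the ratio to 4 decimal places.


original_size = n_symbols * orig_bits = 5267 * 8 = 42136 bits
compressed_size = n_symbols * avg_code_len = 5267 * 6.43 = 33866.81 bits
ratio = original_size / compressed_size = 42136 / 33866.81 = 1.2442

Compression ratio = 1.2442


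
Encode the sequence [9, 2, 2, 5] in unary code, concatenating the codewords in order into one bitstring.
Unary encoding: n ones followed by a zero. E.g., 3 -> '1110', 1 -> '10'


Encode each number as n ones followed by a terminating 0:
  9 -> 1111111110 (10 bits)
  2 -> 110 (3 bits)
  2 -> 110 (3 bits)
  5 -> 111110 (6 bits)
Total length = 10 + 3 + 3 + 6 = 22 bits.

Unary([9, 2, 2, 5]) = 1111111110110110111110 (22 bits)


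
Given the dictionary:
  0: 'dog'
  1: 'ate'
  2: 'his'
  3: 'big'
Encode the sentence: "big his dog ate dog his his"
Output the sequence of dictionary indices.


Look up each word in the dictionary:
  'big' -> 3
  'his' -> 2
  'dog' -> 0
  'ate' -> 1
  'dog' -> 0
  'his' -> 2
  'his' -> 2

Encoded: [3, 2, 0, 1, 0, 2, 2]


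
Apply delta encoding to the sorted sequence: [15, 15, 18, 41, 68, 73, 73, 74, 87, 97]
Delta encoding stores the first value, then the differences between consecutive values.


First value: 15
Deltas:
  15 - 15 = 0
  18 - 15 = 3
  41 - 18 = 23
  68 - 41 = 27
  73 - 68 = 5
  73 - 73 = 0
  74 - 73 = 1
  87 - 74 = 13
  97 - 87 = 10


Delta encoded: [15, 0, 3, 23, 27, 5, 0, 1, 13, 10]


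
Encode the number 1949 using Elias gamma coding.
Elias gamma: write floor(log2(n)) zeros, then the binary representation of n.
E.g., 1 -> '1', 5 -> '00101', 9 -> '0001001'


num_bits = floor(log2(1949)) + 1 = 11
leading_zeros = num_bits - 1 = 10
binary(1949) = 11110011101

Elias gamma(1949) = '0000000000' + '11110011101' = 000000000011110011101 (21 bits)


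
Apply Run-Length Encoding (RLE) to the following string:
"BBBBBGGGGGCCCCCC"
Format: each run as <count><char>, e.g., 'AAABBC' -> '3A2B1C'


Scanning runs left to right:
  i=0: run of 'B' x 5 -> '5B'
  i=5: run of 'G' x 5 -> '5G'
  i=10: run of 'C' x 6 -> '6C'

RLE = 5B5G6C


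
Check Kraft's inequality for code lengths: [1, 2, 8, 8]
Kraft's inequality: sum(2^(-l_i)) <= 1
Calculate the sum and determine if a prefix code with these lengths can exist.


Sum = 2^(-1) + 2^(-2) + 2^(-8) + 2^(-8)
    = 0.5 + 0.25 + 0.00390625 + 0.00390625
    = 194/256 = 0.7578125
Since 0.7578125 <= 1, Kraft's inequality IS satisfied.
A prefix code with these lengths CAN exist.

Kraft sum = 0.7578125. Satisfied.


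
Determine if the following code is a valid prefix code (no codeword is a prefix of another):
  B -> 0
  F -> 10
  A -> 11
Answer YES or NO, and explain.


Checking each pair (does one codeword prefix another?):
  B='0' vs F='10': no prefix
  B='0' vs A='11': no prefix
  F='10' vs B='0': no prefix
  F='10' vs A='11': no prefix
  A='11' vs B='0': no prefix
  A='11' vs F='10': no prefix
No violation found over all pairs.

YES -- this is a valid prefix code. No codeword is a prefix of any other codeword.


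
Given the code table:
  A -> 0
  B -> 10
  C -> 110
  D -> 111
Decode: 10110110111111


Decoding:
10 -> B
110 -> C
110 -> C
111 -> D
111 -> D


Result: BCCDD


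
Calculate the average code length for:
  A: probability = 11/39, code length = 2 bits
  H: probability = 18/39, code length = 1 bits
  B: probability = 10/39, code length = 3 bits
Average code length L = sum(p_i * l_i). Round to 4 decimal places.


Weighted contributions p_i * l_i:
  A: (11/39) * 2 = 22/39
  H: (18/39) * 1 = 18/39
  B: (10/39) * 3 = 30/39
Sum = (22 + 18 + 30)/39 = 70/39

L = 70/39 = 1.7949 bits/symbol


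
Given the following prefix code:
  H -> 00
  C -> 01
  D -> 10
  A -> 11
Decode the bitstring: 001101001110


Decoding step by step:
Bits 00 -> H
Bits 11 -> A
Bits 01 -> C
Bits 00 -> H
Bits 11 -> A
Bits 10 -> D


Decoded message: HACHAD


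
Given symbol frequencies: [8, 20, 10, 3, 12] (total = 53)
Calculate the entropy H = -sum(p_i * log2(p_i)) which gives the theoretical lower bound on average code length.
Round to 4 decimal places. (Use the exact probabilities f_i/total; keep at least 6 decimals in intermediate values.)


Per-symbol terms -p_i * log2(p_i) with p_i = f_i/53:
  p = 8/53 = 0.150943: log2(p) = -2.727920, -p*log2(p) = 0.411762
  p = 20/53 = 0.377358: log2(p) = -1.405992, -p*log2(p) = 0.530563
  p = 10/53 = 0.188679: log2(p) = -2.405992, -p*log2(p) = 0.453961
  p = 3/53 = 0.056604: log2(p) = -4.142958, -p*log2(p) = 0.234507
  p = 12/53 = 0.226415: log2(p) = -2.142958, -p*log2(p) = 0.485198
H = 0.411762 + 0.530563 + 0.453961 + 0.234507 + 0.485198 = 2.115991

H = 2.116 bits/symbol


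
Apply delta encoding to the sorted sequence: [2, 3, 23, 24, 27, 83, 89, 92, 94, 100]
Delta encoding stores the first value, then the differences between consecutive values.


First value: 2
Deltas:
  3 - 2 = 1
  23 - 3 = 20
  24 - 23 = 1
  27 - 24 = 3
  83 - 27 = 56
  89 - 83 = 6
  92 - 89 = 3
  94 - 92 = 2
  100 - 94 = 6


Delta encoded: [2, 1, 20, 1, 3, 56, 6, 3, 2, 6]


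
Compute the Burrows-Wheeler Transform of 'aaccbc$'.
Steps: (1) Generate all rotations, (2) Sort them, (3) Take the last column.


Rotations (sorted):
  0: $aaccbc -> last char: c
  1: aaccbc$ -> last char: $
  2: accbc$a -> last char: a
  3: bc$aacc -> last char: c
  4: c$aaccb -> last char: b
  5: cbc$aac -> last char: c
  6: ccbc$aa -> last char: a


BWT = c$acbca


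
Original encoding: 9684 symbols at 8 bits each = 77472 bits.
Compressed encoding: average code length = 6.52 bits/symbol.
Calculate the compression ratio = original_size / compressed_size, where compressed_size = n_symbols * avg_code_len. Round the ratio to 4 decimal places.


original_size = n_symbols * orig_bits = 9684 * 8 = 77472 bits
compressed_size = n_symbols * avg_code_len = 9684 * 6.52 = 63139.68 bits
ratio = original_size / compressed_size = 77472 / 63139.68 = 1.227

Compression ratio = 1.227


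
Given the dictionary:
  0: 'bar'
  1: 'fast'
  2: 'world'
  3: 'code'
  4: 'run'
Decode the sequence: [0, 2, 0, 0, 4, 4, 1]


Look up each index in the dictionary:
  0 -> 'bar'
  2 -> 'world'
  0 -> 'bar'
  0 -> 'bar'
  4 -> 'run'
  4 -> 'run'
  1 -> 'fast'

Decoded: "bar world bar bar run run fast"


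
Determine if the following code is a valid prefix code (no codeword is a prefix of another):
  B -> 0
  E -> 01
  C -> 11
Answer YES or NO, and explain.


Checking each pair (does one codeword prefix another?):
  B='0' vs E='01': prefix -- VIOLATION

NO -- this is NOT a valid prefix code. B (0) is a prefix of E (01).


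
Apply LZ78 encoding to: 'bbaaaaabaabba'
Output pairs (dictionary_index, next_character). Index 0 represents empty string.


LZ78 encoding steps:
Dictionary: {0: ''}
Step 1: w='' (idx 0), next='b' -> output (0, 'b'), add 'b' as idx 1
Step 2: w='b' (idx 1), next='a' -> output (1, 'a'), add 'ba' as idx 2
Step 3: w='' (idx 0), next='a' -> output (0, 'a'), add 'a' as idx 3
Step 4: w='a' (idx 3), next='a' -> output (3, 'a'), add 'aa' as idx 4
Step 5: w='a' (idx 3), next='b' -> output (3, 'b'), add 'ab' as idx 5
Step 6: w='aa' (idx 4), next='b' -> output (4, 'b'), add 'aab' as idx 6
Step 7: w='ba' (idx 2), end of input -> output (2, '')


Encoded: [(0, 'b'), (1, 'a'), (0, 'a'), (3, 'a'), (3, 'b'), (4, 'b'), (2, '')]


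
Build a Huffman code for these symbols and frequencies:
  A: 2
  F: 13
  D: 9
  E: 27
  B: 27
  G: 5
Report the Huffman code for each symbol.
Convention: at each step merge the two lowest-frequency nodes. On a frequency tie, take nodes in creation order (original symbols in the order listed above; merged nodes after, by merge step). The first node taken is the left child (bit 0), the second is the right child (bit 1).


Huffman tree construction:
Step 1: Merge A(2) + G(5) = 7
Step 2: Merge (A+G)(7) + D(9) = 16
Step 3: Merge F(13) + ((A+G)+D)(16) = 29
Step 4: Merge E(27) + B(27) = 54
Step 5: Merge (F+((A+G)+D))(29) + (E+B)(54) = 83
Read each symbol's code off the tree from the root (left child = 0, right child = 1).

Codes:
  A: 0100 (length 4)
  F: 00 (length 2)
  D: 011 (length 3)
  E: 10 (length 2)
  B: 11 (length 2)
  G: 0101 (length 4)
Average code length: 189/83 = 2.2771 bits/symbol


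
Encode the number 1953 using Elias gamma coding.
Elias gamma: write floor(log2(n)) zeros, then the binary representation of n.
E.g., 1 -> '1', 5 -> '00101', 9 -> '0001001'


num_bits = floor(log2(1953)) + 1 = 11
leading_zeros = num_bits - 1 = 10
binary(1953) = 11110100001

Elias gamma(1953) = '0000000000' + '11110100001' = 000000000011110100001 (21 bits)


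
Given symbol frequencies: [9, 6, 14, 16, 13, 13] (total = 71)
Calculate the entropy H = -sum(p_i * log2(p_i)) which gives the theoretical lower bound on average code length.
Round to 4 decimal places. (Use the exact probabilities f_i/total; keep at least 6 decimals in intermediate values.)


Per-symbol terms -p_i * log2(p_i) with p_i = f_i/71:
  p = 9/71 = 0.126761: log2(p) = -2.979822, -p*log2(p) = 0.377724
  p = 6/71 = 0.084507: log2(p) = -3.564785, -p*log2(p) = 0.301249
  p = 14/71 = 0.197183: log2(p) = -2.342392, -p*log2(p) = 0.461880
  p = 16/71 = 0.225352: log2(p) = -2.149747, -p*log2(p) = 0.484450
  p = 13/71 = 0.183099: log2(p) = -2.449307, -p*log2(p) = 0.448465
  p = 13/71 = 0.183099: log2(p) = -2.449307, -p*log2(p) = 0.448465
H = 0.377724 + 0.301249 + 0.461880 + 0.484450 + 0.448465 + 0.448465 = 2.522233

H = 2.5222 bits/symbol


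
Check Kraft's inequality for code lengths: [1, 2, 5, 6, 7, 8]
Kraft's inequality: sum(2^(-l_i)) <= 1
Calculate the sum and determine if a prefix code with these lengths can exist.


Sum = 2^(-1) + 2^(-2) + 2^(-5) + 2^(-6) + 2^(-7) + 2^(-8)
    = 0.5 + 0.25 + 0.03125 + 0.015625 + 0.0078125 + 0.00390625
    = 207/256 = 0.80859375
Since 0.80859375 <= 1, Kraft's inequality IS satisfied.
A prefix code with these lengths CAN exist.

Kraft sum = 0.80859375. Satisfied.


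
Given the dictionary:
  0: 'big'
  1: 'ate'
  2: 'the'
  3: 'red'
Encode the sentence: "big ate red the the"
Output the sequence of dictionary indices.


Look up each word in the dictionary:
  'big' -> 0
  'ate' -> 1
  'red' -> 3
  'the' -> 2
  'the' -> 2

Encoded: [0, 1, 3, 2, 2]


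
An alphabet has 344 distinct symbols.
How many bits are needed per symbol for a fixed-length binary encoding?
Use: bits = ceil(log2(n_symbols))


log2(344) = 8.4263
Bracket: 2^8 = 256 < 344 <= 2^9 = 512
So ceil(log2(344)) = 9

bits = ceil(log2(344)) = ceil(8.4263) = 9 bits


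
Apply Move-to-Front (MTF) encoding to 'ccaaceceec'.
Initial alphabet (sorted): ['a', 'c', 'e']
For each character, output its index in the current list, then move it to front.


MTF encoding:
'c': index 1 in ['a', 'c', 'e'] -> ['c', 'a', 'e']
'c': index 0 in ['c', 'a', 'e'] -> ['c', 'a', 'e']
'a': index 1 in ['c', 'a', 'e'] -> ['a', 'c', 'e']
'a': index 0 in ['a', 'c', 'e'] -> ['a', 'c', 'e']
'c': index 1 in ['a', 'c', 'e'] -> ['c', 'a', 'e']
'e': index 2 in ['c', 'a', 'e'] -> ['e', 'c', 'a']
'c': index 1 in ['e', 'c', 'a'] -> ['c', 'e', 'a']
'e': index 1 in ['c', 'e', 'a'] -> ['e', 'c', 'a']
'e': index 0 in ['e', 'c', 'a'] -> ['e', 'c', 'a']
'c': index 1 in ['e', 'c', 'a'] -> ['c', 'e', 'a']


Output: [1, 0, 1, 0, 1, 2, 1, 1, 0, 1]


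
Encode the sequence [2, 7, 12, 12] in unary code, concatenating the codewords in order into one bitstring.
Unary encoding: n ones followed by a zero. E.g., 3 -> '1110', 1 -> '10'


Encode each number as n ones followed by a terminating 0:
  2 -> 110 (3 bits)
  7 -> 11111110 (8 bits)
  12 -> 1111111111110 (13 bits)
  12 -> 1111111111110 (13 bits)
Total length = 3 + 8 + 13 + 13 = 37 bits.

Unary([2, 7, 12, 12]) = 1101111111011111111111101111111111110 (37 bits)


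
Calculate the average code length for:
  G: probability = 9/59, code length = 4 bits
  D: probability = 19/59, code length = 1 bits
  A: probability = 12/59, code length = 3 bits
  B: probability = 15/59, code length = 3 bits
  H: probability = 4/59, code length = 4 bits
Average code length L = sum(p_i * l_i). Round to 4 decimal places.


Weighted contributions p_i * l_i:
  G: (9/59) * 4 = 36/59
  D: (19/59) * 1 = 19/59
  A: (12/59) * 3 = 36/59
  B: (15/59) * 3 = 45/59
  H: (4/59) * 4 = 16/59
Sum = (36 + 19 + 36 + 45 + 16)/59 = 152/59

L = 152/59 = 2.5763 bits/symbol


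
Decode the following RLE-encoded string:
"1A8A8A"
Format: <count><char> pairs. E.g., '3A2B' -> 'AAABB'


Expanding each <count><char> pair:
  1A -> 'A'
  8A -> 'AAAAAAAA'
  8A -> 'AAAAAAAA'

Decoded = AAAAAAAAAAAAAAAAA


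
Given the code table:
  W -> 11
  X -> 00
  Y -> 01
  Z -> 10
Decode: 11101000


Decoding:
11 -> W
10 -> Z
10 -> Z
00 -> X


Result: WZZX


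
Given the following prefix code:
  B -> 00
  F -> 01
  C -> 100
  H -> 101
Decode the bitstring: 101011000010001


Decoding step by step:
Bits 101 -> H
Bits 01 -> F
Bits 100 -> C
Bits 00 -> B
Bits 100 -> C
Bits 01 -> F


Decoded message: HFCBCF


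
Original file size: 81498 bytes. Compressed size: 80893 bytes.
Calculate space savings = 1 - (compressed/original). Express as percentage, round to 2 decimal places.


ratio = compressed/original = 80893/81498 = 0.992577
savings = 1 - ratio = 1 - 0.992577 = 0.007423
as a percentage: 0.007423 * 100 = 0.74%

Space savings = 1 - 80893/81498 = 0.74%


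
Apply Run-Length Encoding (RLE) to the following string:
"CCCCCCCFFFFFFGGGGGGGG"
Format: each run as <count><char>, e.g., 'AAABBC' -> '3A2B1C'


Scanning runs left to right:
  i=0: run of 'C' x 7 -> '7C'
  i=7: run of 'F' x 6 -> '6F'
  i=13: run of 'G' x 8 -> '8G'

RLE = 7C6F8G


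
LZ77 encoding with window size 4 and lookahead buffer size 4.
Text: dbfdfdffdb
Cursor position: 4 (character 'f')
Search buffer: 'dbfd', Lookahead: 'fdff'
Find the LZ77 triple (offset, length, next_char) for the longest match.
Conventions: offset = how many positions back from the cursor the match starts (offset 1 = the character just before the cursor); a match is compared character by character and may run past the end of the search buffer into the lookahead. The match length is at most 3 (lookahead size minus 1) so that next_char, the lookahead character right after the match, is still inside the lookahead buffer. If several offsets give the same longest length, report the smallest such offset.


Try each offset into the search buffer:
  offset=1 (pos 3, char 'd'): match length 0
  offset=2 (pos 2, char 'f'): match length 3
  offset=3 (pos 1, char 'b'): match length 0
  offset=4 (pos 0, char 'd'): match length 0
Longest match has length 3 at offset 2.
next_char = character at position 4 + 3 = 7 -> 'f'

Best match: offset=2, length=3 (matching 'fdf' starting at position 2)
LZ77 triple: (2, 3, 'f')


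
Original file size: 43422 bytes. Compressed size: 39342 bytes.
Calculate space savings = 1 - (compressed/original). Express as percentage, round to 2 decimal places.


ratio = compressed/original = 39342/43422 = 0.906038
savings = 1 - ratio = 1 - 0.906038 = 0.093962
as a percentage: 0.093962 * 100 = 9.4%

Space savings = 1 - 39342/43422 = 9.4%


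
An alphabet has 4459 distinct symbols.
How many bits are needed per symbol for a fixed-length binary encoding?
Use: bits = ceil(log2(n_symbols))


log2(4459) = 12.1225
Bracket: 2^12 = 4096 < 4459 <= 2^13 = 8192
So ceil(log2(4459)) = 13

bits = ceil(log2(4459)) = ceil(12.1225) = 13 bits


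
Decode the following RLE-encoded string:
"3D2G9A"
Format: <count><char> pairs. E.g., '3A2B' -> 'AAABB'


Expanding each <count><char> pair:
  3D -> 'DDD'
  2G -> 'GG'
  9A -> 'AAAAAAAAA'

Decoded = DDDGGAAAAAAAAA


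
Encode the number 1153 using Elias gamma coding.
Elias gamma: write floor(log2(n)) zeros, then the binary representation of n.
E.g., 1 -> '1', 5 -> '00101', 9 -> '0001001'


num_bits = floor(log2(1153)) + 1 = 11
leading_zeros = num_bits - 1 = 10
binary(1153) = 10010000001

Elias gamma(1153) = '0000000000' + '10010000001' = 000000000010010000001 (21 bits)


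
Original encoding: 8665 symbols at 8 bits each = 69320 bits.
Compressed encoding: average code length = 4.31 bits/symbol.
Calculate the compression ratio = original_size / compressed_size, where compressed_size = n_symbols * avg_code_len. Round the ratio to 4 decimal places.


original_size = n_symbols * orig_bits = 8665 * 8 = 69320 bits
compressed_size = n_symbols * avg_code_len = 8665 * 4.31 = 37346.15 bits
ratio = original_size / compressed_size = 69320 / 37346.15 = 1.8561

Compression ratio = 1.8561


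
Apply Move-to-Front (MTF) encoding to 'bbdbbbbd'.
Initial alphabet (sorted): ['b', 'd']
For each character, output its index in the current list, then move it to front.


MTF encoding:
'b': index 0 in ['b', 'd'] -> ['b', 'd']
'b': index 0 in ['b', 'd'] -> ['b', 'd']
'd': index 1 in ['b', 'd'] -> ['d', 'b']
'b': index 1 in ['d', 'b'] -> ['b', 'd']
'b': index 0 in ['b', 'd'] -> ['b', 'd']
'b': index 0 in ['b', 'd'] -> ['b', 'd']
'b': index 0 in ['b', 'd'] -> ['b', 'd']
'd': index 1 in ['b', 'd'] -> ['d', 'b']


Output: [0, 0, 1, 1, 0, 0, 0, 1]


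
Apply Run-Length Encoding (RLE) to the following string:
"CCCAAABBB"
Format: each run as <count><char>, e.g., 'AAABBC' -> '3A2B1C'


Scanning runs left to right:
  i=0: run of 'C' x 3 -> '3C'
  i=3: run of 'A' x 3 -> '3A'
  i=6: run of 'B' x 3 -> '3B'

RLE = 3C3A3B


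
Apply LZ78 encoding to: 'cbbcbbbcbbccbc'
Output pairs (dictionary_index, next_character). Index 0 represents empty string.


LZ78 encoding steps:
Dictionary: {0: ''}
Step 1: w='' (idx 0), next='c' -> output (0, 'c'), add 'c' as idx 1
Step 2: w='' (idx 0), next='b' -> output (0, 'b'), add 'b' as idx 2
Step 3: w='b' (idx 2), next='c' -> output (2, 'c'), add 'bc' as idx 3
Step 4: w='b' (idx 2), next='b' -> output (2, 'b'), add 'bb' as idx 4
Step 5: w='bc' (idx 3), next='b' -> output (3, 'b'), add 'bcb' as idx 5
Step 6: w='bc' (idx 3), next='c' -> output (3, 'c'), add 'bcc' as idx 6
Step 7: w='bc' (idx 3), end of input -> output (3, '')


Encoded: [(0, 'c'), (0, 'b'), (2, 'c'), (2, 'b'), (3, 'b'), (3, 'c'), (3, '')]


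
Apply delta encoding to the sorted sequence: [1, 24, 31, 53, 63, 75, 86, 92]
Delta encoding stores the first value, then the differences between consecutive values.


First value: 1
Deltas:
  24 - 1 = 23
  31 - 24 = 7
  53 - 31 = 22
  63 - 53 = 10
  75 - 63 = 12
  86 - 75 = 11
  92 - 86 = 6


Delta encoded: [1, 23, 7, 22, 10, 12, 11, 6]


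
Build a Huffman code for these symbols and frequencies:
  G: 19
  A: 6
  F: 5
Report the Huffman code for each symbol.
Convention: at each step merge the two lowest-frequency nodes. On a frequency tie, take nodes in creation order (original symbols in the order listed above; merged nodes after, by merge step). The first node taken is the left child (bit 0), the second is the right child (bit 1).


Huffman tree construction:
Step 1: Merge F(5) + A(6) = 11
Step 2: Merge (F+A)(11) + G(19) = 30
Read each symbol's code off the tree from the root (left child = 0, right child = 1).

Codes:
  G: 1 (length 1)
  A: 01 (length 2)
  F: 00 (length 2)
Average code length: 41/30 = 1.3667 bits/symbol


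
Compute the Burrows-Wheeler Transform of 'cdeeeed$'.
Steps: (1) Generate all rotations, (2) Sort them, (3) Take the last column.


Rotations (sorted):
  0: $cdeeeed -> last char: d
  1: cdeeeed$ -> last char: $
  2: d$cdeeee -> last char: e
  3: deeeed$c -> last char: c
  4: ed$cdeee -> last char: e
  5: eed$cdee -> last char: e
  6: eeed$cde -> last char: e
  7: eeeed$cd -> last char: d


BWT = d$eceeed


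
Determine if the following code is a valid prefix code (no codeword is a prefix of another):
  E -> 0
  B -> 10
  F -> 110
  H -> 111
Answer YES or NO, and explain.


Checking each pair (does one codeword prefix another?):
  E='0' vs B='10': no prefix
  E='0' vs F='110': no prefix
  E='0' vs H='111': no prefix
  B='10' vs E='0': no prefix
  B='10' vs F='110': no prefix
  B='10' vs H='111': no prefix
  F='110' vs E='0': no prefix
  F='110' vs B='10': no prefix
  F='110' vs H='111': no prefix
  H='111' vs E='0': no prefix
  H='111' vs B='10': no prefix
  H='111' vs F='110': no prefix
No violation found over all pairs.

YES -- this is a valid prefix code. No codeword is a prefix of any other codeword.


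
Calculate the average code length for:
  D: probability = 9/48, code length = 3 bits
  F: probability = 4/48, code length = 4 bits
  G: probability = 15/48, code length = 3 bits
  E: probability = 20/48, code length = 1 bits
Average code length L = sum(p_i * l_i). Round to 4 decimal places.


Weighted contributions p_i * l_i:
  D: (9/48) * 3 = 27/48
  F: (4/48) * 4 = 16/48
  G: (15/48) * 3 = 45/48
  E: (20/48) * 1 = 20/48
Sum = (27 + 16 + 45 + 20)/48 = 108/48

L = 108/48 = 2.2500 bits/symbol


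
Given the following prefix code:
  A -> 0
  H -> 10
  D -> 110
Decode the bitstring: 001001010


Decoding step by step:
Bits 0 -> A
Bits 0 -> A
Bits 10 -> H
Bits 0 -> A
Bits 10 -> H
Bits 10 -> H


Decoded message: AAHAHH


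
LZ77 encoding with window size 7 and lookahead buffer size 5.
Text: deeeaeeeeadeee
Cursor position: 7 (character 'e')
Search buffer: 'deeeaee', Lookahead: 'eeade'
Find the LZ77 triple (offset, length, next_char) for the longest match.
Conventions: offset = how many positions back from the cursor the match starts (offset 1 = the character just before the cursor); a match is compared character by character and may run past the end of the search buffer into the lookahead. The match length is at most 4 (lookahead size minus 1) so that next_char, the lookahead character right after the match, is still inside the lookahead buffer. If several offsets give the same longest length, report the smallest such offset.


Try each offset into the search buffer:
  offset=1 (pos 6, char 'e'): match length 2
  offset=2 (pos 5, char 'e'): match length 2
  offset=3 (pos 4, char 'a'): match length 0
  offset=4 (pos 3, char 'e'): match length 1
  offset=5 (pos 2, char 'e'): match length 3
  offset=6 (pos 1, char 'e'): match length 2
  offset=7 (pos 0, char 'd'): match length 0
Longest match has length 3 at offset 5.
next_char = character at position 7 + 3 = 10 -> 'd'

Best match: offset=5, length=3 (matching 'eea' starting at position 2)
LZ77 triple: (5, 3, 'd')


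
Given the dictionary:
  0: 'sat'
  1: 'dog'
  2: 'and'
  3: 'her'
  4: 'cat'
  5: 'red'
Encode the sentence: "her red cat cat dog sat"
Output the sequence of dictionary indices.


Look up each word in the dictionary:
  'her' -> 3
  'red' -> 5
  'cat' -> 4
  'cat' -> 4
  'dog' -> 1
  'sat' -> 0

Encoded: [3, 5, 4, 4, 1, 0]


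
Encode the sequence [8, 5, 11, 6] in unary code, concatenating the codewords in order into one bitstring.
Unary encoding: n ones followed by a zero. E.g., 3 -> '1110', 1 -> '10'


Encode each number as n ones followed by a terminating 0:
  8 -> 111111110 (9 bits)
  5 -> 111110 (6 bits)
  11 -> 111111111110 (12 bits)
  6 -> 1111110 (7 bits)
Total length = 9 + 6 + 12 + 7 = 34 bits.

Unary([8, 5, 11, 6]) = 1111111101111101111111111101111110 (34 bits)


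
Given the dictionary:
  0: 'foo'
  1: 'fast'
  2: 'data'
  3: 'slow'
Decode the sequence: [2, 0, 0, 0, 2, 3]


Look up each index in the dictionary:
  2 -> 'data'
  0 -> 'foo'
  0 -> 'foo'
  0 -> 'foo'
  2 -> 'data'
  3 -> 'slow'

Decoded: "data foo foo foo data slow"


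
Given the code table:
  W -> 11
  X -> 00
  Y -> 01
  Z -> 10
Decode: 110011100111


Decoding:
11 -> W
00 -> X
11 -> W
10 -> Z
01 -> Y
11 -> W


Result: WXWZYW


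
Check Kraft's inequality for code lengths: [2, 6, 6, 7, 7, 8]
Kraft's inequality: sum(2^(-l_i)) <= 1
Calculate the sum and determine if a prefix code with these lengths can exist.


Sum = 2^(-2) + 2^(-6) + 2^(-6) + 2^(-7) + 2^(-7) + 2^(-8)
    = 0.25 + 0.015625 + 0.015625 + 0.0078125 + 0.0078125 + 0.00390625
    = 77/256 = 0.30078125
Since 0.30078125 <= 1, Kraft's inequality IS satisfied.
A prefix code with these lengths CAN exist.

Kraft sum = 0.30078125. Satisfied.


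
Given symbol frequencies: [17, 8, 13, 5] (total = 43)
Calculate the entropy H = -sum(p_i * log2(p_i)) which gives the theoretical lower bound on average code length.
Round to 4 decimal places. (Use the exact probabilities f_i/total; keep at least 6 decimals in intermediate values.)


Per-symbol terms -p_i * log2(p_i) with p_i = f_i/43:
  p = 17/43 = 0.395349: log2(p) = -1.338802, -p*log2(p) = 0.529294
  p = 8/43 = 0.186047: log2(p) = -2.426265, -p*log2(p) = 0.451398
  p = 13/43 = 0.302326: log2(p) = -1.725825, -p*log2(p) = 0.521761
  p = 5/43 = 0.116279: log2(p) = -3.104337, -p*log2(p) = 0.360969
H = 0.529294 + 0.451398 + 0.521761 + 0.360969 = 1.863422

H = 1.8634 bits/symbol


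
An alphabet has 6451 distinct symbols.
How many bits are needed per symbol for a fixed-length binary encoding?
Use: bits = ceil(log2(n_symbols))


log2(6451) = 12.6553
Bracket: 2^12 = 4096 < 6451 <= 2^13 = 8192
So ceil(log2(6451)) = 13

bits = ceil(log2(6451)) = ceil(12.6553) = 13 bits


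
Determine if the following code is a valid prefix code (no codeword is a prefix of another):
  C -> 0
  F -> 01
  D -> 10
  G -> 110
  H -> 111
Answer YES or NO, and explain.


Checking each pair (does one codeword prefix another?):
  C='0' vs F='01': prefix -- VIOLATION

NO -- this is NOT a valid prefix code. C (0) is a prefix of F (01).


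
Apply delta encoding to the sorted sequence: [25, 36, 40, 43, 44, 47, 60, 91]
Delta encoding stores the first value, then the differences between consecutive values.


First value: 25
Deltas:
  36 - 25 = 11
  40 - 36 = 4
  43 - 40 = 3
  44 - 43 = 1
  47 - 44 = 3
  60 - 47 = 13
  91 - 60 = 31


Delta encoded: [25, 11, 4, 3, 1, 3, 13, 31]


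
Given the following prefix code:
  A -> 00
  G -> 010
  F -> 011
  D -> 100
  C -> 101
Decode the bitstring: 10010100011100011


Decoding step by step:
Bits 100 -> D
Bits 101 -> C
Bits 00 -> A
Bits 011 -> F
Bits 100 -> D
Bits 011 -> F


Decoded message: DCAFDF
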